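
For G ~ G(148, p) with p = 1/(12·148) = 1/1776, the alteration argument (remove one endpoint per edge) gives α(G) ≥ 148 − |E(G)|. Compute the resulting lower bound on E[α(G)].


E[|E(G)|] = C(148, 2)·p = 10878 · (1/1776) = 49/8.
E[α(G)] ≥ n − E[|E(G)|] = 148 − 49/8 = 1135/8.
Numerically: ≈ 141.8750.
(This is only a lower bound; the true E[α(G)] may be larger.)

E[α(G)] ≥ 1135/8 ≈ 141.8750.


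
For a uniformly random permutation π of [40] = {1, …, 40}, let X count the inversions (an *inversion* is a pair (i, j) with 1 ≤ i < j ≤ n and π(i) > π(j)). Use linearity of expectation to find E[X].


Write X = Σ X_I over the C(40, 2) = 780 pairs i < j, with X_I the indicator of one inversion.
There are 780 indicators.
For each fixed pair i < j, the values π(i) and π(j) are two distinct elements of {1, …, 40} in uniformly random order; by symmetry P[π(i) > π(j)] = 1/2.
By linearity: E[X] = 780 · (1/2) = C(40, 2) · (1/2) = 780/2 = 390 ≈ 390.000.

E[X] = 390 = 390.000.


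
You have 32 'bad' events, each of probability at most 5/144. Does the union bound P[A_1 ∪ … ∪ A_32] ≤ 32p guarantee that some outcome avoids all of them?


Union bound: P[∪_{i=1}^{32} A_i] ≤ Σ_i P[A_i] ≤ 32·p = 32·(5/144) = 10/9.
Numerically: 10/9 ≈ 1.11111.
Is 10/9 < 1? NO.
Since the bound 10/9 is ≥ 1, the union bound is uninformative here; it does NOT by itself certify existence.

32·p = 10/9 ≈ 1.11111; existence NOT certified by the union bound.


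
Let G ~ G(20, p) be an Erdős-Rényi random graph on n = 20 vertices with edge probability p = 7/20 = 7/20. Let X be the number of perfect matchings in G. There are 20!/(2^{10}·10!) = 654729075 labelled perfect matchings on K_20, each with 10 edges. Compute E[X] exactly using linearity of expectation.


K_20 has 20!/(2^{10}·10!) = 654729075 labelled perfect matchings.
For each such perfect matching H, let X_H = 1 if all 10 edges of H are present in G. Then P[X_H = 1] = p^{10} = (7/20)^{10} = 282475249/10240000000000.
Summing the indicators: E[X] = Σ_H E[X_H] = 654729075 · p^{10} = 654729075 · 282475249/10240000000000 = 7397790339526587/409600000000.
Numerically: E[X] ≈ 1.806e+04.

E[X] = 654729075 · (7/20)^{10} = 7397790339526587/409600000000 ≈ 1.806e+04.


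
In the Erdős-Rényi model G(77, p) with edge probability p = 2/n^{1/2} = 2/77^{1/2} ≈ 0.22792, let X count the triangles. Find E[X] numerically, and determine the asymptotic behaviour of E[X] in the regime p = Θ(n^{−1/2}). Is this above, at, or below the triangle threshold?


Number of potential triangles: C(77, 3) = 73150.
Each occurs with probability p³ ≈ (0.22792)³ ≈ 1.1840060e-02.
By linearity: E[X] = C(77, 3)·p³ ≈ 73150 · 1.1840060e-02 ≈ 866.10038.
Since α = 1/2 < 1, p = c/n^{1/2} ≫ 1/n is above the triangle threshold p ~ 1/n. Asymptotically E[X] ~ (c³/6)·n^{3(1−α)} = (2³/6)·n^{1.5} → ∞; triangles are abundant w.h.p.

E[X] ≈ 866.10038; in regime p = Θ(1/n^{1/2}) E[X] diverges (above the triangle threshold p ~ 1/n).


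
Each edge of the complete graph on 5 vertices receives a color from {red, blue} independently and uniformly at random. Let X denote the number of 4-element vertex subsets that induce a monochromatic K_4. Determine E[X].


Let X = Σ_S X_S over the C(5, 4) = 5 subsets S of size 4, where X_S = 1 if the K_4 on S is monochromatic.
For a fixed S, the K_4 on S has C(4, 2) = 6 edges. P[all 6 edges red] = (1/2)^6, and likewise for blue, so P[monochromatic] = 2·(1/2)^6 = 2^{1 − 6} = 1/32.
By linearity of expectation: E[X] = C(5, 4) · 2^{1 − 6} = 5 · 1/32 = 5/32.
Numerically: E[X] ≈ 0.156.

E[X] = C(5,4)·2^(1−C(4,2)) = 5/32 ≈ 0.156.


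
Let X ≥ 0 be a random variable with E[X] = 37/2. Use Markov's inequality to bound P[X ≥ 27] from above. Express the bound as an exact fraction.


μ = E[X] = 37/2, a = 27.
Markov: P[X ≥ 27] ≤ μ/a = (37/2)/27 = 37/54.
Numerically: ≈ 0.68519.
(Since a = 27 > μ = 18.50000, the bound 37/54 is < 1 and informative.)

P[X ≥ 27] ≤ 37/54 ≈ 0.68519.


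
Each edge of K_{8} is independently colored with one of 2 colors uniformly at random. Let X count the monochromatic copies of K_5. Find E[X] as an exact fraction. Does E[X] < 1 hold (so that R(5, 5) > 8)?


E[X] = C(8, 5) · 2^{1 − 10} = 56 · 2^{−9} = 56/512.
As a reduced fraction: E[X] = 7/64 ≈ 0.109.
Is E[X] < 1? YES.
Since E[X] < 1, there exists a 2-coloring of K_{8} with no monochromatic K_5; hence R(5, 5) > 8.

E[X] = 7/64 ≈ 0.109; E[X] < 1, so R(5, 5) > 8.


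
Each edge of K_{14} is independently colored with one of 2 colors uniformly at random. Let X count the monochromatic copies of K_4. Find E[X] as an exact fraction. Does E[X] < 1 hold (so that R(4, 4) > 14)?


E[X] = C(14, 4) · 2^{1 − 6} = 1001 · 2^{−5} = 1001/32.
As a reduced fraction: E[X] = 1001/32 ≈ 31.281.
Is E[X] < 1? NO.
Since E[X] ≥ 1, the first-moment bound is inconclusive at n = 14; it does NOT by itself certify R(4, 4) > 14.

E[X] = 1001/32 ≈ 31.281; E[X] ≥ 1; first-moment method inconclusive here.


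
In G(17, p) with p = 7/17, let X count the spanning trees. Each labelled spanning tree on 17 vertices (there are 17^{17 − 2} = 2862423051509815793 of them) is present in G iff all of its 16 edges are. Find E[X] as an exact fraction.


K_17 has 17^{17 − 2} = 2862423051509815793 labelled spanning trees.
For each such spanning tree H, let X_H = 1 if all 16 edges of H are present in G. Then P[X_H = 1] = p^{16} = (7/17)^{16} = 33232930569601/48661191875666868481.
By linearity of expectation: E[X] = Σ_H E[X_H] = 2862423051509815793 · p^{16} = 2862423051509815793 · 33232930569601/48661191875666868481 = 33232930569601/17.
Numerically: E[X] ≈ 1.955e+12.

E[X] = 2862423051509815793 · (7/17)^{16} = 33232930569601/17 ≈ 1.955e+12.


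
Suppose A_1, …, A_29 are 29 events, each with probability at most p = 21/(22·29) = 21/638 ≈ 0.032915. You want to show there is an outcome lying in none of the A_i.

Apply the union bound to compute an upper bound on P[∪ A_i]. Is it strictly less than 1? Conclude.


Union bound: P[∪_{i=1}^{29} A_i] ≤ Σ_i P[A_i] ≤ 29·p = 29·(21/638) = 21/22.
Numerically: 21/22 ≈ 0.954545.
Is 21/22 < 1? YES.
Since P[∪ A_i] ≤ 21/22 < 1, the complement has P[∩ A_i^c] ≥ 1 − 21/22 = 1/22 > 0, so some outcome avoids every A_i.

29·p = 21/22 ≈ 0.954545; existence CERTIFIED by the union bound.


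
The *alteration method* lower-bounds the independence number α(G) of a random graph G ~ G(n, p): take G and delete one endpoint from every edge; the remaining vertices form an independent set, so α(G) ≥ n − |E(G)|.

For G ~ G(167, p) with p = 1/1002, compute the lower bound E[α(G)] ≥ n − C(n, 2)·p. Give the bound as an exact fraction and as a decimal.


E[|E(G)|] = C(167, 2)·p = 13861 · (1/1002) = 83/6.
E[α(G)] ≥ n − E[|E(G)|] = 167 − 83/6 = 919/6.
Numerically: ≈ 153.167.
(This is only a lower bound; the true E[α(G)] may be larger.)

E[α(G)] ≥ 919/6 ≈ 153.167.


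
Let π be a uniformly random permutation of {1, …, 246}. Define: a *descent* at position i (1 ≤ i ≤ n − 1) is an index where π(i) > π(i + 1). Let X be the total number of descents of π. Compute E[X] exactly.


Write X = Σ X_I over i = 1, …, 245, with X_I the indicator of one descent.
There are 245 indicators.
For each fixed i, the pair (π(i), π(i+1)) is a uniformly random ordered pair of distinct values from {1, …, 246}; by symmetry P[π(i) > π(i+1)] = 1/2.
By linearity: E[X] = 245 · (1/2) = (246 − 1) · (1/2) = 245/2 ≈ 122.5000.

E[X] = 245/2 = 122.5000.


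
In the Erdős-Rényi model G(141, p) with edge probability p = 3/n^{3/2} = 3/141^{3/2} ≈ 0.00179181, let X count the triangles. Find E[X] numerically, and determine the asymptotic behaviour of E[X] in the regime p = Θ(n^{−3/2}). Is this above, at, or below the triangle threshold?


Number of potential triangles: C(141, 3) = 457310.
Each occurs with probability p³ ≈ (0.00179181)³ ≈ 5.75277989e-09.
By linearity: E[X] = C(141, 3)·p³ ≈ 457310 · 5.75277989e-09 ≈ 0.002631.
Since α = 3/2 > 1, p = c/n^{3/2} = o(1/n) is below the triangle threshold p ~ 1/n. Asymptotically E[X] ~ (c³/6)·n^{3(1−α)} = (3³/6)·n^{-1.5} → 0, so by Markov's inequality G has no triangles w.h.p.

E[X] ≈ 0.002631; in regime p = Θ(1/n^{3/2}) E[X] tends to 0 (below the triangle threshold p ~ 1/n).


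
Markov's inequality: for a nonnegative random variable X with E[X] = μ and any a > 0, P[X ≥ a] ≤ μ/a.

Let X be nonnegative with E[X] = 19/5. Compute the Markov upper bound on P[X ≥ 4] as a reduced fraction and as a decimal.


μ = E[X] = 19/5, a = 4.
Markov: P[X ≥ 4] ≤ μ/a = (19/5)/4 = 19/20.
Numerically: ≈ 0.9500.
(Since a = 4 > μ = 3.8000, the bound 19/20 is < 1 and informative.)

P[X ≥ 4] ≤ 19/20 ≈ 0.9500.


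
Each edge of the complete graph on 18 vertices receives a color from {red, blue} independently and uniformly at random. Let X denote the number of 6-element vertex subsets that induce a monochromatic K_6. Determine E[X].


Let X = Σ_S X_S over the C(18, 6) = 18564 subsets S of size 6, where X_S = 1 if the K_6 on S is monochromatic.
For a fixed S, the K_6 on S has C(6, 2) = 15 edges. P[all 15 edges red] = (1/2)^15, and likewise for blue, so P[monochromatic] = 2·(1/2)^15 = 2^{1 − 15} = 1/16384.
Summing: E[X] = C(18, 6) · 2^{1 − 15} = 18564 · 1/16384 = 4641/4096.
Numerically: E[X] ≈ 1.133057.

E[X] = C(18,6)·2^(1−C(6,2)) = 4641/4096 ≈ 1.133057.


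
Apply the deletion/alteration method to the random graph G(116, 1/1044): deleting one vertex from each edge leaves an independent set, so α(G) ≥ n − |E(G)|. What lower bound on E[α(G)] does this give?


E[|E(G)|] = C(116, 2)·p = 6670 · (1/1044) = 115/18.
E[α(G)] ≥ n − E[|E(G)|] = 116 − 115/18 = 1973/18.
Numerically: ≈ 109.611111.
(This is only a lower bound; the true E[α(G)] may be larger.)

E[α(G)] ≥ 1973/18 ≈ 109.611111.


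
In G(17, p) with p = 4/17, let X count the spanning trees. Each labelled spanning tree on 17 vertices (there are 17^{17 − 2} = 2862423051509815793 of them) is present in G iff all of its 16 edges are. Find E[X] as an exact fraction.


K_17 has 17^{17 − 2} = 2862423051509815793 labelled spanning trees.
For each such spanning tree H, let X_H = 1 if all 16 edges of H are present in G. Then P[X_H = 1] = p^{16} = (4/17)^{16} = 4294967296/48661191875666868481.
By linearity of expectation: E[X] = Σ_H E[X_H] = 2862423051509815793 · p^{16} = 2862423051509815793 · 4294967296/48661191875666868481 = 4294967296/17.
Numerically: E[X] ≈ 2.526e+08.

E[X] = 2862423051509815793 · (4/17)^{16} = 4294967296/17 ≈ 2.526e+08.


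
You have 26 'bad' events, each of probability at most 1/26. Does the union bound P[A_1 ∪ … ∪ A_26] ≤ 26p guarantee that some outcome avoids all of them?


Union bound: P[∪_{i=1}^{26} A_i] ≤ Σ_i P[A_i] ≤ 26·p = 26·(1/26) = 1.
Numerically: 1 ≈ 1.000.
Is 1 < 1? NO.
Since the bound 1 is ≥ 1, the union bound is uninformative here; it does NOT by itself certify existence.

26·p = 1 ≈ 1.000; existence NOT certified by the union bound.


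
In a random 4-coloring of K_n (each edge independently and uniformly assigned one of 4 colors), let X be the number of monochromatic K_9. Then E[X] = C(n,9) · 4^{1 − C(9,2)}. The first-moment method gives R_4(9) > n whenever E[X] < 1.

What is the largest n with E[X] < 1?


We need C(n, 9) · 4^{1 − 36} < 1, i.e. C(n, 9) < 4^{36 − 1} = 1180591620717411303424.
Check values of n near the boundary:
  n = 909: C(909, 9) = 1122169012923711463931; 1122169012923711463931 < 1180591620717411303424? YES
  n = 910: C(910, 9) = 1133378248346922788210; 1133378248346922788210 < 1180591620717411303424? YES
  n = 911: C(911, 9) = 1144686900492291197405; 1144686900492291197405 < 1180591620717411303424? YES
  n = 912: C(912, 9) = 1156095740032081475120; 1156095740032081475120 < 1180591620717411303424? YES
  n = 913: C(913, 9) = 1167605542753639808390; 1167605542753639808390 < 1180591620717411303424? YES
  n = 914: C(914, 9) = 1179217089587653905932; 1179217089587653905932 < 1180591620717411303424? YES
  n = 915: C(915, 9) = 1190931166636537885130; 1190931166636537885130 < 1180591620717411303424? NO
The largest n with C(n, 9) < 1180591620717411303424 is n = 914 (where E[X] = 294804272396913476483/295147905179352825856 ≈ 0.99884). Hence R_4(9) > 914, i.e. R_4(9) ≥ 915.

Largest n = 914; hence R_4(9) > 914.


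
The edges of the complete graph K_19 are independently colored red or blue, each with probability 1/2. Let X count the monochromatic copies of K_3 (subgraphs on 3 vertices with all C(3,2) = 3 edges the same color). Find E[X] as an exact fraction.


Let X = Σ_S X_S over the C(19, 3) = 969 subsets S of size 3, where X_S = 1 if the K_3 on S is monochromatic.
For a fixed S, the K_3 on S has C(3, 2) = 3 edges. P[all 3 edges red] = (1/2)^3, and likewise for blue, so P[monochromatic] = 2·(1/2)^3 = 2^{1 − 3} = 1/4.
By linearity: E[X] = C(19, 3) · 2^{1 − 3} = 969 · 1/4 = 969/4.
Numerically: E[X] ≈ 242.250.

E[X] = C(19,3)·2^(1−C(3,2)) = 969/4 ≈ 242.250.


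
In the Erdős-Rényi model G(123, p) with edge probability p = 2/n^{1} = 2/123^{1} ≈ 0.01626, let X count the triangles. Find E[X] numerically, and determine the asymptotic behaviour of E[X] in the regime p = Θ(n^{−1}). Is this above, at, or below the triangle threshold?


Number of potential triangles: C(123, 3) = 302621.
Each occurs with probability p³ ≈ (0.01626)³ ≈ 4.299071e-06.
By linearity: E[X] = C(123, 3)·p³ ≈ 302621 · 4.299071e-06 ≈ 1.3010.
Here α = 1, so p = 2/n is exactly at the triangle threshold p ~ 1/n. Asymptotically E[X] → c³/6 = 2³/6 = 4/3 ≈ 1.3333, a bounded constant. In this regime the triangle count is asymptotically Poisson(c³/6).

E[X] ≈ 1.3010; in regime p = Θ(1/n^{1}) E[X] stays bounded (at the triangle threshold p ~ 1/n).


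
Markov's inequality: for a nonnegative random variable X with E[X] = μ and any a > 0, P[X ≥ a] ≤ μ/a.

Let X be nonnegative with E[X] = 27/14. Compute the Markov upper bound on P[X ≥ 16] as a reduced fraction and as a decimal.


μ = E[X] = 27/14, a = 16.
Markov: P[X ≥ 16] ≤ μ/a = (27/14)/16 = 27/224.
Numerically: ≈ 0.12054.
(Since a = 16 > μ = 1.92857, the bound 27/224 is < 1 and informative.)

P[X ≥ 16] ≤ 27/224 ≈ 0.12054.


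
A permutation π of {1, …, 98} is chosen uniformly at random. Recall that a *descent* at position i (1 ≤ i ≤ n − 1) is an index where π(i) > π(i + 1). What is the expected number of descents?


Write X = Σ X_I over i = 1, …, 97, with X_I the indicator of one descent.
There are 97 indicators.
For each fixed i, the pair (π(i), π(i+1)) is a uniformly random ordered pair of distinct values from {1, …, 98}; by symmetry P[π(i) > π(i+1)] = 1/2.
By linearity: E[X] = 97 · (1/2) = (98 − 1) · (1/2) = 97/2 ≈ 48.500000.

E[X] = 97/2 = 48.500000.


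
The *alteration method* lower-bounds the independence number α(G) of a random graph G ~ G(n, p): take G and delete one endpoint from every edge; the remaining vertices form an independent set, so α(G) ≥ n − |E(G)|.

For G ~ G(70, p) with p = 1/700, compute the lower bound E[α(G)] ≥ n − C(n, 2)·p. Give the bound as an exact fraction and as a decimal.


E[|E(G)|] = C(70, 2)·p = 2415 · (1/700) = 69/20.
E[α(G)] ≥ n − E[|E(G)|] = 70 − 69/20 = 1331/20.
Numerically: ≈ 66.55000.
(This is only a lower bound; the true E[α(G)] may be larger.)

E[α(G)] ≥ 1331/20 ≈ 66.55000.


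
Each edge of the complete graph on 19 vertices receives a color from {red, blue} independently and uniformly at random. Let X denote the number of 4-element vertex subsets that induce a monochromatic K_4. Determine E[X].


Let X = Σ_S X_S over the C(19, 4) = 3876 subsets S of size 4, where X_S = 1 if the K_4 on S is monochromatic.
For a fixed S, the K_4 on S has C(4, 2) = 6 edges. P[all 6 edges red] = (1/2)^6, and likewise for blue, so P[monochromatic] = 2·(1/2)^6 = 2^{1 − 6} = 1/32.
By linearity: E[X] = C(19, 4) · 2^{1 − 6} = 3876 · 1/32 = 969/8.
Numerically: E[X] ≈ 121.1250.

E[X] = C(19,4)·2^(1−C(4,2)) = 969/8 ≈ 121.1250.


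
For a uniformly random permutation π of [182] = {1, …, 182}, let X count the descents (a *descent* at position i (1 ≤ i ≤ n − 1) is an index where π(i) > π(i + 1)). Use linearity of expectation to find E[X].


Write X = Σ X_I over i = 1, …, 181, with X_I the indicator of one descent.
There are 181 indicators.
For each fixed i, the pair (π(i), π(i+1)) is a uniformly random ordered pair of distinct values from {1, …, 182}; by symmetry P[π(i) > π(i+1)] = 1/2.
By linearity: E[X] = 181 · (1/2) = (182 − 1) · (1/2) = 181/2 ≈ 90.5000.

E[X] = 181/2 = 90.5000.


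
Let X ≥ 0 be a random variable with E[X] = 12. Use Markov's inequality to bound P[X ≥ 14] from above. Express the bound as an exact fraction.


μ = E[X] = 12, a = 14.
Markov: P[X ≥ 14] ≤ μ/a = (12)/14 = 6/7.
Numerically: ≈ 0.857143.
(Since a = 14 > μ = 12.000000, the bound 6/7 is < 1 and informative.)

P[X ≥ 14] ≤ 6/7 ≈ 0.857143.


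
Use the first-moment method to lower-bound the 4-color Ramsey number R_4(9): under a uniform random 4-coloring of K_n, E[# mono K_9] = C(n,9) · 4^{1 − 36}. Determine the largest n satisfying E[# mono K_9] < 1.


We need C(n, 9) · 4^{1 − 36} < 1, i.e. C(n, 9) < 4^{36 − 1} = 1180591620717411303424.
Check values of n near the boundary:
  n = 910: C(910, 9) = 1133378248346922788210; 1133378248346922788210 < 1180591620717411303424? YES
  n = 911: C(911, 9) = 1144686900492291197405; 1144686900492291197405 < 1180591620717411303424? YES
  n = 912: C(912, 9) = 1156095740032081475120; 1156095740032081475120 < 1180591620717411303424? YES
  n = 913: C(913, 9) = 1167605542753639808390; 1167605542753639808390 < 1180591620717411303424? YES
  n = 914: C(914, 9) = 1179217089587653905932; 1179217089587653905932 < 1180591620717411303424? YES
  n = 915: C(915, 9) = 1190931166636537885130; 1190931166636537885130 < 1180591620717411303424? NO
  n = 916: C(916, 9) = 1202748565202942340440; 1202748565202942340440 < 1180591620717411303424? NO
The largest n with C(n, 9) < 1180591620717411303424 is n = 914 (where E[X] = 294804272396913476483/295147905179352825856 ≈ 0.998836). Hence R_4(9) > 914, i.e. R_4(9) ≥ 915.

Largest n = 914; hence R_4(9) > 914.


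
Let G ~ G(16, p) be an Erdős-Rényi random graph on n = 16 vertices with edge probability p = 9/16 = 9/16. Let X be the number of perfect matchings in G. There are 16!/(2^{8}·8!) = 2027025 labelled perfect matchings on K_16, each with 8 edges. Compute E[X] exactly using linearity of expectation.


K_16 has 16!/(2^{8}·8!) = 2027025 labelled perfect matchings.
For each such perfect matching H, let X_H = 1 if all 8 edges of H are present in G. Then P[X_H = 1] = p^{8} = (9/16)^{8} = 43046721/4294967296.
By linearity of expectation: E[X] = Σ_H E[X_H] = 2027025 · p^{8} = 2027025 · 43046721/4294967296 = 87256779635025/4294967296.
Numerically: E[X] ≈ 2.032e+04.

E[X] = 2027025 · (9/16)^{8} = 87256779635025/4294967296 ≈ 2.032e+04.


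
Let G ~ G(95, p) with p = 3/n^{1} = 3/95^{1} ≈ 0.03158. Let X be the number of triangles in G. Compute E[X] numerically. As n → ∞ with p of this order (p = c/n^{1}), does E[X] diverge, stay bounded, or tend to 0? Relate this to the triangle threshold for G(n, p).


Number of potential triangles: C(95, 3) = 138415.
Each occurs with probability p³ ≈ (0.03158)³ ≈ 3.149147e-05.
By linearity: E[X] = C(95, 3)·p³ ≈ 138415 · 3.149147e-05 ≈ 4.3589.
Here α = 1, so p = 3/n is exactly at the triangle threshold p ~ 1/n. Asymptotically E[X] → c³/6 = 3³/6 = 9/2 ≈ 4.5000, a bounded constant. In this regime the triangle count is asymptotically Poisson(c³/6).

E[X] ≈ 4.3589; in regime p = Θ(1/n^{1}) E[X] stays bounded (at the triangle threshold p ~ 1/n).


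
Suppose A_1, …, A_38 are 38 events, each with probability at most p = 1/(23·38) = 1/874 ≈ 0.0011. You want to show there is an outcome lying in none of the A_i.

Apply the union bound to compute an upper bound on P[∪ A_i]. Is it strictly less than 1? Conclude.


Union bound: P[∪_{i=1}^{38} A_i] ≤ Σ_i P[A_i] ≤ 38·p = 38·(1/874) = 1/23.
Numerically: 1/23 ≈ 0.0435.
Is 1/23 < 1? YES.
Since P[∪ A_i] ≤ 1/23 < 1, the complement has P[∩ A_i^c] ≥ 1 − 1/23 = 22/23 > 0, so some outcome avoids every A_i.

38·p = 1/23 ≈ 0.0435; existence CERTIFIED by the union bound.


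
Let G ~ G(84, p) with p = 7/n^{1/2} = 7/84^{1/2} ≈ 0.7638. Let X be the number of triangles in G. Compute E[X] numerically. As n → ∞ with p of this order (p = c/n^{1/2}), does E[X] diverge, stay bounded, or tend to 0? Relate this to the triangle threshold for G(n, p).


Number of potential triangles: C(84, 3) = 95284.
Each occurs with probability p³ ≈ (0.7638)³ ≈ 4.455282e-01.
By linearity: E[X] = C(84, 3)·p³ ≈ 95284 · 4.455282e-01 ≈ 42451.7083.
Since α = 1/2 < 1, p = c/n^{1/2} ≫ 1/n is above the triangle threshold p ~ 1/n. Asymptotically E[X] ~ (c³/6)·n^{3(1−α)} = (7³/6)·n^{1.5} → ∞; triangles are abundant w.h.p.

E[X] ≈ 42451.7083; in regime p = Θ(1/n^{1/2}) E[X] diverges (above the triangle threshold p ~ 1/n).


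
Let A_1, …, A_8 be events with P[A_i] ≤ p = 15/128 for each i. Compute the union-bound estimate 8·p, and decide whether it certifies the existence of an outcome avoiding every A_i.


Union bound: P[∪_{i=1}^{8} A_i] ≤ Σ_i P[A_i] ≤ 8·p = 8·(15/128) = 15/16.
Numerically: 15/16 ≈ 0.938.
Is 15/16 < 1? YES.
Since P[∪ A_i] ≤ 15/16 < 1, the complement has P[∩ A_i^c] ≥ 1 − 15/16 = 1/16 > 0, so some outcome avoids every A_i.

8·p = 15/16 ≈ 0.938; existence CERTIFIED by the union bound.


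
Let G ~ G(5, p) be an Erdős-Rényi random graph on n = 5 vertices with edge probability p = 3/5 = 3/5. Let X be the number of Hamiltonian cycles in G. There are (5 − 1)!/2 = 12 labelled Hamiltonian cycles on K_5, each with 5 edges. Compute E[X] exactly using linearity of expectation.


K_5 has (5 − 1)!/2 = 12 labelled Hamiltonian cycles.
For each such Hamiltonian cycle H, let X_H = 1 if all 5 edges of H are present in G. Then P[X_H = 1] = p^{5} = (3/5)^{5} = 243/3125.
By linearity of expectation: E[X] = Σ_H E[X_H] = 12 · p^{5} = 12 · 243/3125 = 2916/3125.
Numerically: E[X] ≈ 0.93312.

E[X] = 12 · (3/5)^{5} = 2916/3125 ≈ 0.93312.


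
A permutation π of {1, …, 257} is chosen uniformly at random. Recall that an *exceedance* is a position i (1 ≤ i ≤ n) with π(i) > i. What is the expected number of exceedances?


Write X = Σ_{i=1}^{257} X_i, where X_i = 1_{π(i) > i}.
For each fixed i, π(i) is uniform over {1, …, 257} (marginal of a uniform permutation), so P[π(i) > i] = (n − i)/n. Summing: Σ_{i=1}^{257} (n − i)/n = (0 + 1 + … + 256)/257 = 257(257 − 1)/(2·257) = (257 − 1)/2.
Hence E[X] = Σ_{i=1}^{257} (257 − i)/257 = 128 ≈ 128.00000.

E[X] = 128 = 128.00000.


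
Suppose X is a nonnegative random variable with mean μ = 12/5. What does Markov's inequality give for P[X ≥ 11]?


μ = E[X] = 12/5, a = 11.
Markov: P[X ≥ 11] ≤ μ/a = (12/5)/11 = 12/55.
Numerically: ≈ 0.21818.
(Since a = 11 > μ = 2.40000, the bound 12/55 is < 1 and informative.)

P[X ≥ 11] ≤ 12/55 ≈ 0.21818.


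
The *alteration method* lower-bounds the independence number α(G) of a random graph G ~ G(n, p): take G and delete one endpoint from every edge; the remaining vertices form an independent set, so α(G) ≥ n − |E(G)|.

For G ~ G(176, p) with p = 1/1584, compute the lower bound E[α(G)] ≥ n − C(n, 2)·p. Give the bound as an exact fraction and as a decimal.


E[|E(G)|] = C(176, 2)·p = 15400 · (1/1584) = 175/18.
E[α(G)] ≥ n − E[|E(G)|] = 176 − 175/18 = 2993/18.
Numerically: ≈ 166.278.
(This is only a lower bound; the true E[α(G)] may be larger.)

E[α(G)] ≥ 2993/18 ≈ 166.278.


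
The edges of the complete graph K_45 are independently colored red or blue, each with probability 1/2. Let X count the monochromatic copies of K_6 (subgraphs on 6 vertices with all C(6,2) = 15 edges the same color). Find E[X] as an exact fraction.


Let X = Σ_S X_S over the C(45, 6) = 8145060 subsets S of size 6, where X_S = 1 if the K_6 on S is monochromatic.
For a fixed S, the K_6 on S has C(6, 2) = 15 edges. P[all 15 edges red] = (1/2)^15, and likewise for blue, so P[monochromatic] = 2·(1/2)^15 = 2^{1 − 15} = 1/16384.
By linearity: E[X] = C(45, 6) · 2^{1 − 15} = 8145060 · 1/16384 = 2036265/4096.
Numerically: E[X] ≈ 497.135010.

E[X] = C(45,6)·2^(1−C(6,2)) = 2036265/4096 ≈ 497.135010.


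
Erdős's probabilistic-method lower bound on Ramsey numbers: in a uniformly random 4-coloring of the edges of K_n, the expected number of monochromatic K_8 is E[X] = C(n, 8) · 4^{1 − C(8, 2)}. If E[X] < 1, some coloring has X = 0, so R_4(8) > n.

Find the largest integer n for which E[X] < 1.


We need C(n, 8) · 4^{1 − 28} < 1, i.e. C(n, 8) < 4^{28 − 1} = 18014398509481984.
Check values of n near the boundary:
  n = 403: C(403, 8) = 16090020602228430; 16090020602228430 < 18014398509481984? YES
  n = 404: C(404, 8) = 16415071523485570; 16415071523485570 < 18014398509481984? YES
  n = 405: C(405, 8) = 16745853821188050; 16745853821188050 < 18014398509481984? YES
  n = 406: C(406, 8) = 17082453897995850; 17082453897995850 < 18014398509481984? YES
  n = 407: C(407, 8) = 17424959239309050; 17424959239309050 < 18014398509481984? YES
  n = 408: C(408, 8) = 17773458424095231; 17773458424095231 < 18014398509481984? YES
  n = 409: C(409, 8) = 18128041135797879; 18128041135797879 < 18014398509481984? NO
The largest n with C(n, 8) < 18014398509481984 is n = 408 (where E[X] = 17773458424095231/18014398509481984 ≈ 0.987). Hence R_4(8) > 408, i.e. R_4(8) ≥ 409.

Largest n = 408; hence R_4(8) > 408.


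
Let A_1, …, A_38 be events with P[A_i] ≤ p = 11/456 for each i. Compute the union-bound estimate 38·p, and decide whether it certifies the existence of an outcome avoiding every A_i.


Union bound: P[∪_{i=1}^{38} A_i] ≤ Σ_i P[A_i] ≤ 38·p = 38·(11/456) = 11/12.
Numerically: 11/12 ≈ 0.91667.
Is 11/12 < 1? YES.
Since P[∪ A_i] ≤ 11/12 < 1, the complement has P[∩ A_i^c] ≥ 1 − 11/12 = 1/12 > 0, so some outcome avoids every A_i.

38·p = 11/12 ≈ 0.91667; existence CERTIFIED by the union bound.


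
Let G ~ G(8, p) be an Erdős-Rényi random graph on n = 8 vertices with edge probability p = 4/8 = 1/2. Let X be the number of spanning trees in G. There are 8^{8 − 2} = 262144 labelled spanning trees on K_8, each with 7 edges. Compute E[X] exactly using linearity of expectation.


K_8 has 8^{8 − 2} = 262144 labelled spanning trees.
For each such spanning tree H, let X_H = 1 if all 7 edges of H are present in G. Then P[X_H = 1] = p^{7} = (1/2)^{7} = 1/128.
By linearity: E[X] = Σ_H E[X_H] = 262144 · p^{7} = 262144 · 1/128 = 2048.
Numerically: E[X] ≈ 2.05e+03.

E[X] = 262144 · (1/2)^{7} = 2048 ≈ 2.05e+03.


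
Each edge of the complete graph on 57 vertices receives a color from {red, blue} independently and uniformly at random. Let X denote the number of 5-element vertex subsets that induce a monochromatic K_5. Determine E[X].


Let X = Σ_S X_S over the C(57, 5) = 4187106 subsets S of size 5, where X_S = 1 if the K_5 on S is monochromatic.
For a fixed S, the K_5 on S has C(5, 2) = 10 edges. P[all 10 edges red] = (1/2)^10, and likewise for blue, so P[monochromatic] = 2·(1/2)^10 = 2^{1 − 10} = 1/512.
By linearity of expectation: E[X] = C(57, 5) · 2^{1 − 10} = 4187106 · 1/512 = 2093553/256.
Numerically: E[X] ≈ 8177.94141.

E[X] = C(57,5)·2^(1−C(5,2)) = 2093553/256 ≈ 8177.94141.


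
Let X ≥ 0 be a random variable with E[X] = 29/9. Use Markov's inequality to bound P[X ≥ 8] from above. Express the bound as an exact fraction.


μ = E[X] = 29/9, a = 8.
Markov: P[X ≥ 8] ≤ μ/a = (29/9)/8 = 29/72.
Numerically: ≈ 0.403.
(Since a = 8 > μ = 3.222, the bound 29/72 is < 1 and informative.)

P[X ≥ 8] ≤ 29/72 ≈ 0.403.


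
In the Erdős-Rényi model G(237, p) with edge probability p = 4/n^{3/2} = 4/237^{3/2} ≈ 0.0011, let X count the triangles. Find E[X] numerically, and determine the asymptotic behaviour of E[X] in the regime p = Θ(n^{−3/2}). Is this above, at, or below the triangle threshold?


Number of potential triangles: C(237, 3) = 2190670.
Each occurs with probability p³ ≈ (0.0011)³ ≈ 1.31769e-09.
By linearity: E[X] = C(237, 3)·p³ ≈ 2190670 · 1.31769e-09 ≈ 0.003.
Since α = 3/2 > 1, p = c/n^{3/2} = o(1/n) is below the triangle threshold p ~ 1/n. Asymptotically E[X] ~ (c³/6)·n^{3(1−α)} = (4³/6)·n^{-1.5} → 0, so by Markov's inequality G has no triangles w.h.p.

E[X] ≈ 0.003; in regime p = Θ(1/n^{3/2}) E[X] tends to 0 (below the triangle threshold p ~ 1/n).


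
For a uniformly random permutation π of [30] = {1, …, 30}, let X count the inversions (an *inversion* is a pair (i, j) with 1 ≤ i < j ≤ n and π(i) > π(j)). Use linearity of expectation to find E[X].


Write X = Σ X_I over the C(30, 2) = 435 pairs i < j, with X_I the indicator of one inversion.
There are 435 indicators.
For each fixed pair i < j, the values π(i) and π(j) are two distinct elements of {1, …, 30} in uniformly random order; by symmetry P[π(i) > π(j)] = 1/2.
By linearity: E[X] = 435 · (1/2) = C(30, 2) · (1/2) = 435/2 = 435/2 ≈ 217.500.

E[X] = 435/2 = 217.500.


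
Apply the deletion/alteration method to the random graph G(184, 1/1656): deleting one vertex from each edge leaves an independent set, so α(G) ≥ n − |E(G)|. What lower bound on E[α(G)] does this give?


E[|E(G)|] = C(184, 2)·p = 16836 · (1/1656) = 61/6.
E[α(G)] ≥ n − E[|E(G)|] = 184 − 61/6 = 1043/6.
Numerically: ≈ 173.8333.
(This is only a lower bound; the true E[α(G)] may be larger.)

E[α(G)] ≥ 1043/6 ≈ 173.8333.


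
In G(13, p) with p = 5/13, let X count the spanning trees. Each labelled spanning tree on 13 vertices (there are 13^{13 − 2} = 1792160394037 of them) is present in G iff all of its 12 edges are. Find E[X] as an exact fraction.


K_13 has 13^{13 − 2} = 1792160394037 labelled spanning trees.
For each such spanning tree H, let X_H = 1 if all 12 edges of H are present in G. Then P[X_H = 1] = p^{12} = (5/13)^{12} = 244140625/23298085122481.
Summing the indicators: E[X] = Σ_H E[X_H] = 1792160394037 · p^{12} = 1792160394037 · 244140625/23298085122481 = 244140625/13.
Numerically: E[X] ≈ 1.878e+07.

E[X] = 1792160394037 · (5/13)^{12} = 244140625/13 ≈ 1.878e+07.


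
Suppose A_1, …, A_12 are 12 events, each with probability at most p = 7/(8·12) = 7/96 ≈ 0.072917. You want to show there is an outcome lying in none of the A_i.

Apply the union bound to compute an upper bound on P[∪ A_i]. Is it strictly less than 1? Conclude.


Union bound: P[∪_{i=1}^{12} A_i] ≤ Σ_i P[A_i] ≤ 12·p = 12·(7/96) = 7/8.
Numerically: 7/8 ≈ 0.875000.
Is 7/8 < 1? YES.
Since P[∪ A_i] ≤ 7/8 < 1, the complement has P[∩ A_i^c] ≥ 1 − 7/8 = 1/8 > 0, so some outcome avoids every A_i.

12·p = 7/8 ≈ 0.875000; existence CERTIFIED by the union bound.


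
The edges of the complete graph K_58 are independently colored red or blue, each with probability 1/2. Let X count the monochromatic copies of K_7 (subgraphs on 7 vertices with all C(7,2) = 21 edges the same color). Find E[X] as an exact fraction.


Let X = Σ_S X_S over the C(58, 7) = 300674088 subsets S of size 7, where X_S = 1 if the K_7 on S is monochromatic.
For a fixed S, the K_7 on S has C(7, 2) = 21 edges. P[all 21 edges red] = (1/2)^21, and likewise for blue, so P[monochromatic] = 2·(1/2)^21 = 2^{1 − 21} = 1/1048576.
Summing: E[X] = C(58, 7) · 2^{1 − 21} = 300674088 · 1/1048576 = 37584261/131072.
Numerically: E[X] ≈ 286.74516.

E[X] = C(58,7)·2^(1−C(7,2)) = 37584261/131072 ≈ 286.74516.


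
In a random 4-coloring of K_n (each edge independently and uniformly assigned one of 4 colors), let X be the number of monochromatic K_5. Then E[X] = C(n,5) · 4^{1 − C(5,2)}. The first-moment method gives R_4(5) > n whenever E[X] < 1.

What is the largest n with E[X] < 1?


We need C(n, 5) · 4^{1 − 10} < 1, i.e. C(n, 5) < 4^{10 − 1} = 262144.
Check values of n near the boundary:
  n = 31: C(31, 5) = 169911; 169911 < 262144? YES
  n = 32: C(32, 5) = 201376; 201376 < 262144? YES
  n = 33: C(33, 5) = 237336; 237336 < 262144? YES
  n = 34: C(34, 5) = 278256; 278256 < 262144? NO
  n = 35: C(35, 5) = 324632; 324632 < 262144? NO
The largest n with C(n, 5) < 262144 is n = 33 (where E[X] = 29667/32768 ≈ 0.9054). Hence R_4(5) > 33, i.e. R_4(5) ≥ 34.

Largest n = 33; hence R_4(5) > 33.


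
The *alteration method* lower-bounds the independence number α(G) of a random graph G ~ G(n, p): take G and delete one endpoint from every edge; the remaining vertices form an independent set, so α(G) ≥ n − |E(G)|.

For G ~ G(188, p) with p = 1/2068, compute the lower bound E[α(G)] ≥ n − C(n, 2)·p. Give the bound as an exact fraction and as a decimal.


E[|E(G)|] = C(188, 2)·p = 17578 · (1/2068) = 17/2.
E[α(G)] ≥ n − E[|E(G)|] = 188 − 17/2 = 359/2.
Numerically: ≈ 179.5000.
(This is only a lower bound; the true E[α(G)] may be larger.)

E[α(G)] ≥ 359/2 ≈ 179.5000.


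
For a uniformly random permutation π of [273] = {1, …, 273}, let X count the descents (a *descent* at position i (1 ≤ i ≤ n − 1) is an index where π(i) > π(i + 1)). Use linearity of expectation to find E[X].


Write X = Σ X_I over i = 1, …, 272, with X_I the indicator of one descent.
There are 272 indicators.
For each fixed i, the pair (π(i), π(i+1)) is a uniformly random ordered pair of distinct values from {1, …, 273}; by symmetry P[π(i) > π(i+1)] = 1/2.
By linearity: E[X] = 272 · (1/2) = (273 − 1) · (1/2) = 136 ≈ 136.000000.

E[X] = 136 = 136.000000.


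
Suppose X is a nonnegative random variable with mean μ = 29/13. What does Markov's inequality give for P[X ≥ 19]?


μ = E[X] = 29/13, a = 19.
Markov: P[X ≥ 19] ≤ μ/a = (29/13)/19 = 29/247.
Numerically: ≈ 0.117.
(Since a = 19 > μ = 2.231, the bound 29/247 is < 1 and informative.)

P[X ≥ 19] ≤ 29/247 ≈ 0.117.


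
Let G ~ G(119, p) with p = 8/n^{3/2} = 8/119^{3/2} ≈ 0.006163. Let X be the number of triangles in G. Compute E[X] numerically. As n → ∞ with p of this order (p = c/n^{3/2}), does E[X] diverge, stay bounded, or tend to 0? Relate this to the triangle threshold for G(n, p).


Number of potential triangles: C(119, 3) = 273819.
Each occurs with probability p³ ≈ (0.006163)³ ≈ 2.340500e-07.
By linearity: E[X] = C(119, 3)·p³ ≈ 273819 · 2.340500e-07 ≈ 0.0641.
Since α = 3/2 > 1, p = c/n^{3/2} = o(1/n) is below the triangle threshold p ~ 1/n. Asymptotically E[X] ~ (c³/6)·n^{3(1−α)} = (8³/6)·n^{-1.5} → 0, so by Markov's inequality G has no triangles w.h.p.

E[X] ≈ 0.0641; in regime p = Θ(1/n^{3/2}) E[X] tends to 0 (below the triangle threshold p ~ 1/n).


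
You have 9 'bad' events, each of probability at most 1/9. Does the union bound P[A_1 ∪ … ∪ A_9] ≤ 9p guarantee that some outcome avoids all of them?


Union bound: P[∪_{i=1}^{9} A_i] ≤ Σ_i P[A_i] ≤ 9·p = 9·(1/9) = 1.
Numerically: 1 ≈ 1.000000.
Is 1 < 1? NO.
Since the bound 1 is ≥ 1, the union bound is uninformative here; it does NOT by itself certify existence.

9·p = 1 ≈ 1.000000; existence NOT certified by the union bound.


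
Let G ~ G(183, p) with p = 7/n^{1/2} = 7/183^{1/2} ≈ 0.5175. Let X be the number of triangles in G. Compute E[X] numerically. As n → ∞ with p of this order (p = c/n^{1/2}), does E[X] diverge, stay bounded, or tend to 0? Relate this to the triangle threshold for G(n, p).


Number of potential triangles: C(183, 3) = 1004731.
Each occurs with probability p³ ≈ (0.5175)³ ≈ 1.385535e-01.
By linearity: E[X] = C(183, 3)·p³ ≈ 1004731 · 1.385535e-01 ≈ 139208.9916.
Since α = 1/2 < 1, p = c/n^{1/2} ≫ 1/n is above the triangle threshold p ~ 1/n. Asymptotically E[X] ~ (c³/6)·n^{3(1−α)} = (7³/6)·n^{1.5} → ∞; triangles are abundant w.h.p.

E[X] ≈ 139208.9916; in regime p = Θ(1/n^{1/2}) E[X] diverges (above the triangle threshold p ~ 1/n).


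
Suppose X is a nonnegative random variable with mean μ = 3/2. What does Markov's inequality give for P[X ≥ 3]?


μ = E[X] = 3/2, a = 3.
Markov: P[X ≥ 3] ≤ μ/a = (3/2)/3 = 1/2.
Numerically: ≈ 0.500000.
(Since a = 3 > μ = 1.500000, the bound 1/2 is < 1 and informative.)

P[X ≥ 3] ≤ 1/2 ≈ 0.500000.


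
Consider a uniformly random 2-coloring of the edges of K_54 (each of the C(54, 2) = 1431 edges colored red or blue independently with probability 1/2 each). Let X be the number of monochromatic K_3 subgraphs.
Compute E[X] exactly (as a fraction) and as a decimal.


Let X = Σ_S X_S over the C(54, 3) = 24804 subsets S of size 3, where X_S = 1 if the K_3 on S is monochromatic.
For a fixed S, the K_3 on S has C(3, 2) = 3 edges. P[all 3 edges red] = (1/2)^3, and likewise for blue, so P[monochromatic] = 2·(1/2)^3 = 2^{1 − 3} = 1/4.
Summing: E[X] = C(54, 3) · 2^{1 − 3} = 24804 · 1/4 = 6201.
Numerically: E[X] ≈ 6201.000.

E[X] = C(54,3)·2^(1−C(3,2)) = 6201 ≈ 6201.000.


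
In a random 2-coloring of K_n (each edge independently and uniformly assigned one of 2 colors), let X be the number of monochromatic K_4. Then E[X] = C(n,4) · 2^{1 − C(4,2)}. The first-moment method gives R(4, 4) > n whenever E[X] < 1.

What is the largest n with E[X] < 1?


We need C(n, 4) · 2^{1 − 6} < 1, i.e. C(n, 4) < 2^{6 − 1} = 32.
Check values of n near the boundary:
  n = 4: C(4, 4) = 1; 1 < 32? YES
  n = 5: C(5, 4) = 5; 5 < 32? YES
  n = 6: C(6, 4) = 15; 15 < 32? YES
  n = 7: C(7, 4) = 35; 35 < 32? NO
  n = 8: C(8, 4) = 70; 70 < 32? NO
The largest n with C(n, 4) < 32 is n = 6 (where E[X] = 15/32 ≈ 0.4688). Hence R(4, 4) > 6, i.e. R(4, 4) ≥ 7.

Largest n = 6; hence R(4, 4) > 6.


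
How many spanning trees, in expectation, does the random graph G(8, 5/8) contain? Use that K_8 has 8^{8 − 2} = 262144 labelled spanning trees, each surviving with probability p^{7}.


K_8 has 8^{8 − 2} = 262144 labelled spanning trees.
For each such spanning tree H, let X_H = 1 if all 7 edges of H are present in G. Then P[X_H = 1] = p^{7} = (5/8)^{7} = 78125/2097152.
Summing the indicators: E[X] = Σ_H E[X_H] = 262144 · p^{7} = 262144 · 78125/2097152 = 78125/8.
Numerically: E[X] ≈ 9.77e+03.

E[X] = 262144 · (5/8)^{7} = 78125/8 ≈ 9.77e+03.


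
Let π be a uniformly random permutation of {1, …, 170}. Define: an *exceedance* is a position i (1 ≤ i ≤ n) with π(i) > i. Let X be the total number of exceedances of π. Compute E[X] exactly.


Write X = Σ_{i=1}^{170} X_i, where X_i = 1_{π(i) > i}.
For each fixed i, π(i) is uniform over {1, …, 170} (marginal of a uniform permutation), so P[π(i) > i] = (n − i)/n. Summing: Σ_{i=1}^{170} (n − i)/n = (0 + 1 + … + 169)/170 = 170(170 − 1)/(2·170) = (170 − 1)/2.
Hence E[X] = Σ_{i=1}^{170} (170 − i)/170 = 169/2 ≈ 84.500.

E[X] = 169/2 = 84.500.


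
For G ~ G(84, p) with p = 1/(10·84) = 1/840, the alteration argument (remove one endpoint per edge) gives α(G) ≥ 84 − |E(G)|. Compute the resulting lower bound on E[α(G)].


E[|E(G)|] = C(84, 2)·p = 3486 · (1/840) = 83/20.
E[α(G)] ≥ n − E[|E(G)|] = 84 − 83/20 = 1597/20.
Numerically: ≈ 79.850000.
(This is only a lower bound; the true E[α(G)] may be larger.)

E[α(G)] ≥ 1597/20 ≈ 79.850000.


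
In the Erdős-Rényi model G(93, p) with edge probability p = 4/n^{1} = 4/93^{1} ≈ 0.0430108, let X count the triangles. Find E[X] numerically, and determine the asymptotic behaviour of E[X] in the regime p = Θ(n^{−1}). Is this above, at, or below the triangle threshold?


Number of potential triangles: C(93, 3) = 129766.
Each occurs with probability p³ ≈ (0.0430108)³ ≈ 7.95666601e-05.
By linearity: E[X] = C(93, 3)·p³ ≈ 129766 · 7.95666601e-05 ≈ 10.325047.
Here α = 1, so p = 4/n is exactly at the triangle threshold p ~ 1/n. Asymptotically E[X] → c³/6 = 4³/6 = 32/3 ≈ 10.666667, a bounded constant. In this regime the triangle count is asymptotically Poisson(c³/6).

E[X] ≈ 10.325047; in regime p = Θ(1/n^{1}) E[X] stays bounded (at the triangle threshold p ~ 1/n).
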